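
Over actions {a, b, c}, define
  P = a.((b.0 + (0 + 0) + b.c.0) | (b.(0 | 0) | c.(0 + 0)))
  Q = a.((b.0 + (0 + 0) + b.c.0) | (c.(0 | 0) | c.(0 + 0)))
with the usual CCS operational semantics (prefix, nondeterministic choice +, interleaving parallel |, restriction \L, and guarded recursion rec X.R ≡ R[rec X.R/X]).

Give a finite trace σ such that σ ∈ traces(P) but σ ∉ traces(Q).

Reachable graph of P (13 states):
  m0 = a.((b.0 + (0 + 0) + b.c.0) | (b.(0 | 0) | c.(0 + 0))) | =a=> m1
  m1 = (b.0 + (0 + 0) + b.c.0) | (b.(0 | 0) | c.(0 + 0)) | =b=> m2, =b=> m3, =b=> m4, =c=> m5
  m2 = (b.0 + (0 + 0) + b.c.0) | (0 | 0 | c.(0 + 0)) | =b=> m6, =b=> m7, =c=> m8
  m3 = 0 | (b.(0 | 0) | c.(0 + 0)) | =b=> m6, =c=> m9
  m4 = c.0 | (b.(0 | 0) | c.(0 + 0)) | =b=> m7, =c=> m10, =c=> m3
  m5 = (b.0 + (0 + 0) + b.c.0) | (b.(0 | 0) | (0 + 0)) | =b=> m10, =b=> m8, =b=> m9
  m6 = 0 | (0 | 0 | c.(0 + 0)) | =c=> m11
  m7 = c.0 | (0 | 0 | c.(0 + 0)) | =c=> m12, =c=> m6
  m8 = (b.0 + (0 + 0) + b.c.0) | (0 | 0 | (0 + 0)) | =b=> m11, =b=> m12
  m9 = 0 | (b.(0 | 0) | (0 + 0)) | =b=> m11
  m10 = c.0 | (b.(0 | 0) | (0 + 0)) | =b=> m12, =c=> m9
  m11 = 0 | (0 | 0 | (0 + 0)) | deadlocked
  m12 = c.0 | (0 | 0 | (0 + 0)) | =c=> m11
Reachable graph of Q (13 states):
  n0 = a.((b.0 + (0 + 0) + b.c.0) | (c.(0 | 0) | c.(0 + 0))) | =a=> n1
  n1 = (b.0 + (0 + 0) + b.c.0) | (c.(0 | 0) | c.(0 + 0)) | =b=> n2, =b=> n3, =c=> n4, =c=> n5
  n2 = 0 | (c.(0 | 0) | c.(0 + 0)) | =c=> n6, =c=> n7
  n3 = c.0 | (c.(0 | 0) | c.(0 + 0)) | =c=> n2, =c=> n8, =c=> n9
  n4 = (b.0 + (0 + 0) + b.c.0) | (0 | 0 | c.(0 + 0)) | =b=> n6, =b=> n8, =c=> n10
  n5 = (b.0 + (0 + 0) + b.c.0) | (c.(0 | 0) | (0 + 0)) | =b=> n7, =b=> n9, =c=> n10
  n6 = 0 | (0 | 0 | c.(0 + 0)) | =c=> n11
  n7 = 0 | (c.(0 | 0) | (0 + 0)) | =c=> n11
  n8 = c.0 | (0 | 0 | c.(0 + 0)) | =c=> n12, =c=> n6
  n9 = c.0 | (c.(0 | 0) | (0 + 0)) | =c=> n12, =c=> n7
  n10 = (b.0 + (0 + 0) + b.c.0) | (0 | 0 | (0 + 0)) | =b=> n11, =b=> n12
  n11 = 0 | (0 | 0 | (0 + 0)) | deadlocked
  n12 = c.0 | (0 | 0 | (0 + 0)) | =c=> n11
Executing abb from P (initial set {m0}):
  [1] a ⇒ {m1}
  [2] b ⇒ {m2, m3, m4}
  [3] b ⇒ {m6, m7}
  P completes σ.
Executing abb from Q (initial set {n0}):
  [1] a ⇒ {n1}
  [2] b ⇒ {n2, n3}
  [3] b ⇒ ∅ (Q stuck)

abb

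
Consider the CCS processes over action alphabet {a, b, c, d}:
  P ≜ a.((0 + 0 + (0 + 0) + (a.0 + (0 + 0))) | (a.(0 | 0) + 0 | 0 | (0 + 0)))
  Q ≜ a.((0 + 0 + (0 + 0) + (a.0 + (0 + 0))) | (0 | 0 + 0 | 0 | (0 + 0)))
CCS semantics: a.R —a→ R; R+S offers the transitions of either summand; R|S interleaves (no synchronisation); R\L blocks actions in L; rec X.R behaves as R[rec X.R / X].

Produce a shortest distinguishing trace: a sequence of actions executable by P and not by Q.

aaa

LTS(P): 5 reachable states
  p0 = a.((0 + 0 + (0 + 0) + (a.0 + (0 + 0))) | (a.(0 | 0) + 0 | 0 | (0 + 0))) | —a→ p1
  p1 = (0 + 0 + (0 + 0) + (a.0 + (0 + 0))) | (a.(0 | 0) + 0 | 0 | (0 + 0)) | —a→ p2, —a→ p3
  p2 = (0 + 0 + (0 + 0) + (a.0 + (0 + 0))) | (0 | 0) | —a→ p4
  p3 = 0 | (a.(0 | 0) + 0 | 0 | (0 + 0)) | —a→ p4
  p4 = 0 | (0 | 0) | ·
LTS(Q): 3 reachable states
  q0 = a.((0 + 0 + (0 + 0) + (a.0 + (0 + 0))) | (0 | 0 + 0 | 0 | (0 + 0))) | —a→ q1
  q1 = (0 + 0 + (0 + 0) + (a.0 + (0 + 0))) | (0 | 0 + 0 | 0 | (0 + 0)) | —a→ q2
  q2 = 0 | (0 | 0 + 0 | 0 | (0 + 0)) | ·
Trace ⟨aaa⟩ through P, begin at {p0}:
  [1] a ⇒ {p1}
  [2] a ⇒ {p2, p3}
  [3] a ⇒ {p4}
  ✓ P
Trace ⟨aaa⟩ through Q, begin at {q0}:
  [1] a ⇒ {q1}
  [2] a ⇒ {q2}
  [3] a ⇒ no successor for Q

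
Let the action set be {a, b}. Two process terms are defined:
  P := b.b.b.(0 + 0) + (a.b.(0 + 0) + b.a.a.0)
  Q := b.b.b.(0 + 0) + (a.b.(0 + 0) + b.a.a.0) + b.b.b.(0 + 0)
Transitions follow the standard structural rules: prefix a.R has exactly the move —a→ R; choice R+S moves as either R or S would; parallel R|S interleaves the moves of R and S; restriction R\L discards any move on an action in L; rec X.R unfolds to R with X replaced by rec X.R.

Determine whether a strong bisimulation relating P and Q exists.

P ~ Q

Reachable graph of P (7 states):
  p0 = b.b.b.(0 + 0) + (a.b.(0 + 0) + b.a.a.0) :: --a--▸ p1, --b--▸ p2, --b--▸ p3
  p1 = b.(0 + 0) :: --b--▸ p4
  p2 = a.a.0 :: --a--▸ p5
  p3 = b.b.(0 + 0) :: --b--▸ p1
  p4 = 0 + 0 :: ·
  p5 = a.0 :: --a--▸ p6
  p6 = 0 :: ·
Reachable graph of Q (7 states):
  q0 = b.b.b.(0 + 0) + (a.b.(0 + 0) + b.a.a.0) + b.b.b.(0 + 0) :: --a--▸ q1, --b--▸ q2, --b--▸ q3
  q1 = b.(0 + 0) :: --b--▸ q4
  q2 = a.a.0 :: --a--▸ q5
  q3 = b.b.(0 + 0) :: --b--▸ q1
  q4 = 0 + 0 :: ·
  q5 = a.0 :: --a--▸ q6
  q6 = 0 :: ·
Coarsest stable partition (strong bisimilarity classes):
  B0 = {p0, q0}
  B1 = {p3, q3}
  B2 = {p1, q1}
  B3 = {p4, p6, q4, q6}
  B4 = {p2, q2}
  B5 = {p5, q5}
p0 ∈ B0, q0 ∈ B0 → same block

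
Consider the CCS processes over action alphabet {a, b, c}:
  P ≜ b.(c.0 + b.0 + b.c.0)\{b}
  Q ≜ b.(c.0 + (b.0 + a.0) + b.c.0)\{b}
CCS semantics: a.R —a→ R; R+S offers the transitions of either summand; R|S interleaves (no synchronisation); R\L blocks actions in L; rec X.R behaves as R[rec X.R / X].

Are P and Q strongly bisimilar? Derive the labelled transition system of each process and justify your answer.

P's transition system — 3 states:
  s0 = b.(c.0 + b.0 + b.c.0)\{b} → ··b··> s1
  s1 = (c.0 + b.0 + b.c.0)\{b} → ··c··> s2
  s2 = 0\{b} → stopped
Q's transition system — 3 states:
  t0 = b.(c.0 + (b.0 + a.0) + b.c.0)\{b} → ··b··> t1
  t1 = (c.0 + (b.0 + a.0) + b.c.0)\{b} → ··a··> t2, ··c··> t2
  t2 = 0\{b} → stopped
Partition-refinement fixed point:
  B0 = {s0}
  B1 = {s1}
  B2 = {s2, t2}
  B3 = {t0}
  B4 = {t1}
s0 ∈ B0, t0 ∈ B3 → different blocks

P ≁ Q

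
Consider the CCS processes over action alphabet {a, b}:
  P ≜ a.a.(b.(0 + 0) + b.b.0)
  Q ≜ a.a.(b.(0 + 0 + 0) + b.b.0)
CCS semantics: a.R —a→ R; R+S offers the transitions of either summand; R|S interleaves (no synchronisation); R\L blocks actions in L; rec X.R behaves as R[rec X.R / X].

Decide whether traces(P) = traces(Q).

traces(P) = traces(Q)

Reachable graph of P (6 states):
  u0 = a.a.(b.(0 + 0) + b.b.0) :: —a→ u1
  u1 = a.(b.(0 + 0) + b.b.0) :: —a→ u2
  u2 = b.(0 + 0) + b.b.0 :: —b→ u3, —b→ u4
  u3 = 0 + 0 :: stopped
  u4 = b.0 :: —b→ u5
  u5 = 0 :: stopped
Reachable graph of Q (6 states):
  v0 = a.a.(b.(0 + 0 + 0) + b.b.0) :: —a→ v1
  v1 = a.(b.(0 + 0 + 0) + b.b.0) :: —a→ v2
  v2 = b.(0 + 0 + 0) + b.b.0 :: —b→ v3, —b→ v4
  v3 = 0 + 0 + 0 :: stopped
  v4 = b.0 :: —b→ v5
  v5 = 0 :: stopped
Coarsest stable partition (strong bisimilarity classes):
  B0 = {u0, v0}
  B1 = {u1, v1}
  B2 = {u2, v2}
  B3 = {u4, v4}
  B4 = {u3, u5, v3, v5}
u0 ∈ B0, v0 ∈ B0 → same block
Bisimilar ⇒ trace-equivalent.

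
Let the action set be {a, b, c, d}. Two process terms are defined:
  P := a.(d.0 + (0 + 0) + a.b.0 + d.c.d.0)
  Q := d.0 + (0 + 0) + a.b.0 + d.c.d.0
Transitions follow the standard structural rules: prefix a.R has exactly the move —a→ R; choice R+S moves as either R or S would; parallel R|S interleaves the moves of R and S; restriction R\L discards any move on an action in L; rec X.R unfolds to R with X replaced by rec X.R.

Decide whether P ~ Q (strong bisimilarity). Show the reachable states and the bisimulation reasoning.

NO

Reachable graph of P (6 states):
  s0 = a.(d.0 + (0 + 0) + a.b.0 + d.c.d.0) ⊢ ··a··> s1
  s1 = d.0 + (0 + 0) + a.b.0 + d.c.d.0 ⊢ ··a··> s2, ··d··> s3, ··d··> s4
  s2 = b.0 ⊢ ··b··> s3
  s3 = 0 ⊢ stopped
  s4 = c.d.0 ⊢ ··c··> s5
  s5 = d.0 ⊢ ··d··> s3
Reachable graph of Q (5 states):
  t0 = d.0 + (0 + 0) + a.b.0 + d.c.d.0 ⊢ ··a··> t1, ··d··> t2, ··d··> t3
  t1 = b.0 ⊢ ··b··> t2
  t2 = 0 ⊢ stopped
  t3 = c.d.0 ⊢ ··c··> t4
  t4 = d.0 ⊢ ··d··> t2
Partition-refinement fixed point:
  B0 = {s0}
  B1 = {s1, t0}
  B2 = {s2, t1}
  B3 = {s3, t2}
  B4 = {s4, t3}
  B5 = {s5, t4}
s0 ∈ B0, t0 ∈ B1 → different blocks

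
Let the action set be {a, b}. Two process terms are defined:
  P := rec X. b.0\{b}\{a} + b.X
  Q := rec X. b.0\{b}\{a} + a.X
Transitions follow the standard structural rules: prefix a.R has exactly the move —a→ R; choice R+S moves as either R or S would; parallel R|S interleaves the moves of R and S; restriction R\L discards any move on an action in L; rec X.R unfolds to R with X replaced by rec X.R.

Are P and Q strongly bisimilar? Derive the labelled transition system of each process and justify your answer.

Reachable graph of P (2 states):
  p0 = rec X. b.0\{b}\{a} + b.X | -b-> p0, -b-> p1
  p1 = 0\{b}\{a} | deadlocked
Reachable graph of Q (2 states):
  q0 = rec X. b.0\{b}\{a} + a.X | -a-> q0, -b-> q1
  q1 = 0\{b}\{a} | deadlocked
Partition-refinement fixed point:
  B0 = {p0}
  B1 = {p1, q1}
  B2 = {q0}
p0 ∈ B0, q0 ∈ B2 → different blocks

NO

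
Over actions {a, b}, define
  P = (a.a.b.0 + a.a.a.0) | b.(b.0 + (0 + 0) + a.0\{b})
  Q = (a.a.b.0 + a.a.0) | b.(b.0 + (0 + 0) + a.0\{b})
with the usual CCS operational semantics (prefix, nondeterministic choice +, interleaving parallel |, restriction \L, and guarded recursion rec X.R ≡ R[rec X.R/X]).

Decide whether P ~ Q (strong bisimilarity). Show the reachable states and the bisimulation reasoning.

LTS(P): 24 reachable states
  u0 = (a.a.b.0 + a.a.a.0) | b.(b.0 + (0 + 0) + a.0\{b}) :: =a=> u1, =a=> u2, =b=> u3
  u1 = a.a.0 | b.(b.0 + (0 + 0) + a.0\{b}) :: =a=> u4, =b=> u5
  u2 = a.b.0 | b.(b.0 + (0 + 0) + a.0\{b}) :: =a=> u6, =b=> u7
  u3 = (a.a.b.0 + a.a.a.0) | (b.0 + (0 + 0) + a.0\{b}) :: =a=> u5, =a=> u7, =a=> u8, =b=> u9
  u4 = a.0 | b.(b.0 + (0 + 0) + a.0\{b}) :: =a=> u10, =b=> u11
  u5 = a.a.0 | (b.0 + (0 + 0) + a.0\{b}) :: =a=> u11, =a=> u12, =b=> u13
  u6 = b.0 | b.(b.0 + (0 + 0) + a.0\{b}) :: =b=> u10, =b=> u14
  u7 = a.b.0 | (b.0 + (0 + 0) + a.0\{b}) :: =a=> u14, =a=> u15, =b=> u16
  u8 = (a.a.b.0 + a.a.a.0) | 0\{b} :: =a=> u12, =a=> u15
  u9 = (a.a.b.0 + a.a.a.0) | 0 :: =a=> u13, =a=> u16
  u10 = 0 | b.(b.0 + (0 + 0) + a.0\{b}) :: =b=> u17
  u11 = a.0 | (b.0 + (0 + 0) + a.0\{b}) :: =a=> u17, =a=> u18, =b=> u19
  u12 = a.a.0 | 0\{b} :: =a=> u18
  u13 = a.a.0 | 0 :: =a=> u19
  u14 = b.0 | (b.0 + (0 + 0) + a.0\{b}) :: =a=> u20, =b=> u17, =b=> u21
  u15 = a.b.0 | 0\{b} :: =a=> u20
  u16 = a.b.0 | 0 :: =a=> u21
  u17 = 0 | (b.0 + (0 + 0) + a.0\{b}) :: =a=> u22, =b=> u23
  u18 = a.0 | 0\{b} :: =a=> u22
  u19 = a.0 | 0 :: =a=> u23
  u20 = b.0 | 0\{b} :: =b=> u22
  u21 = b.0 | 0 :: =b=> u23
  u22 = 0 | 0\{b} :: ∅
  u23 = 0 | 0 :: ∅
LTS(Q): 20 reachable states
  v0 = (a.a.b.0 + a.a.0) | b.(b.0 + (0 + 0) + a.0\{b}) :: =a=> v1, =a=> v2, =b=> v3
  v1 = a.0 | b.(b.0 + (0 + 0) + a.0\{b}) :: =a=> v4, =b=> v5
  v2 = a.b.0 | b.(b.0 + (0 + 0) + a.0\{b}) :: =a=> v6, =b=> v7
  v3 = (a.a.b.0 + a.a.0) | (b.0 + (0 + 0) + a.0\{b}) :: =a=> v5, =a=> v7, =a=> v8, =b=> v9
  v4 = 0 | b.(b.0 + (0 + 0) + a.0\{b}) :: =b=> v10
  v5 = a.0 | (b.0 + (0 + 0) + a.0\{b}) :: =a=> v10, =a=> v11, =b=> v12
  v6 = b.0 | b.(b.0 + (0 + 0) + a.0\{b}) :: =b=> v13, =b=> v4
  v7 = a.b.0 | (b.0 + (0 + 0) + a.0\{b}) :: =a=> v13, =a=> v14, =b=> v15
  v8 = (a.a.b.0 + a.a.0) | 0\{b} :: =a=> v11, =a=> v14
  v9 = (a.a.b.0 + a.a.0) | 0 :: =a=> v12, =a=> v15
  v10 = 0 | (b.0 + (0 + 0) + a.0\{b}) :: =a=> v16, =b=> v17
  v11 = a.0 | 0\{b} :: =a=> v16
  v12 = a.0 | 0 :: =a=> v17
  v13 = b.0 | (b.0 + (0 + 0) + a.0\{b}) :: =a=> v18, =b=> v10, =b=> v19
  v14 = a.b.0 | 0\{b} :: =a=> v18
  v15 = a.b.0 | 0 :: =a=> v19
  v16 = 0 | 0\{b} :: ∅
  v17 = 0 | 0 :: ∅
  v18 = b.0 | 0\{b} :: =b=> v16
  v19 = b.0 | 0 :: =b=> v17
Bisimilarity quotient blocks:
  B0 = {u0}
  B1 = {u2, v2}
  B2 = {u6, v6}
  B3 = {u10, v4}
  B4 = {u17, v10}
  B5 = {u22, u23, v16, v17}
  B6 = {u14, v13}
  B7 = {u20, u21, v18, v19}
  B8 = {u7, v7}
  B9 = {u15, u16, v14, v15}
  B10 = {u1}
  B11 = {u5}
  B12 = {u12, u13}
  B13 = {u18, u19, v11, v12}
  B14 = {u11, v5}
  B15 = {u4, v1}
  B16 = {u3}
  B17 = {u8, u9}
  B18 = {v0}
  B19 = {v3}
  B20 = {v8, v9}
u0 ∈ B0, v0 ∈ B18 → different blocks

P ≁ Q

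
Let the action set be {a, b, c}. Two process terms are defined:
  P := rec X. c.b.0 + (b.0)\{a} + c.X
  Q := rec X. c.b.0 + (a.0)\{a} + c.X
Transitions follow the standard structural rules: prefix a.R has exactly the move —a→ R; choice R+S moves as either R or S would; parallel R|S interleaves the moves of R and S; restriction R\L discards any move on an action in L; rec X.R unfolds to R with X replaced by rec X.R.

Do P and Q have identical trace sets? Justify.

Reachable graph of P (4 states):
  m0 = rec X. c.b.0 + (b.0)\{a} + c.X :: =b=> m1, =c=> m0, =c=> m2
  m1 = 0\{a} :: ·
  m2 = b.0 :: =b=> m3
  m3 = 0 :: ·
Reachable graph of Q (3 states):
  n0 = rec X. c.b.0 + (a.0)\{a} + c.X :: =c=> n0, =c=> n1
  n1 = b.0 :: =b=> n2
  n2 = 0 :: ·
Executing b from P (initial set {m0}):
  after b @ step 1: {m1}
  — P admits the full trace.
Executing b from Q (initial set {n0}):
  after b @ step 1: no successor for Q

NO — witness ⟨b⟩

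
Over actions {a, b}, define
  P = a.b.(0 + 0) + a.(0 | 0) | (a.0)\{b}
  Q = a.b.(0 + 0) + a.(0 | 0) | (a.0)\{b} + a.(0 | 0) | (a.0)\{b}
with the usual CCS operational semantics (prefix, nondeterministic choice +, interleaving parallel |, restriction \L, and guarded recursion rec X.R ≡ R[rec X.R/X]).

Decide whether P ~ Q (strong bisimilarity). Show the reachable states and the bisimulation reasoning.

bisimilar

LTS(P): 6 reachable states
  p0 = a.b.(0 + 0) + a.(0 | 0) | (a.0)\{b} ⊢ —a→ p1, —a→ p2, —a→ p3
  p1 = 0 | 0 | (a.0)\{b} ⊢ —a→ p4
  p2 = a.(0 | 0) | 0\{b} ⊢ —a→ p4
  p3 = b.(0 + 0) ⊢ —b→ p5
  p4 = 0 | 0 | 0\{b} ⊢ (no moves)
  p5 = 0 + 0 ⊢ (no moves)
LTS(Q): 6 reachable states
  q0 = a.b.(0 + 0) + a.(0 | 0) | (a.0)\{b} + a.(0 | 0) | (a.0)\{b} ⊢ —a→ q1, —a→ q2, —a→ q3
  q1 = 0 | 0 | (a.0)\{b} ⊢ —a→ q4
  q2 = a.(0 | 0) | 0\{b} ⊢ —a→ q4
  q3 = b.(0 + 0) ⊢ —b→ q5
  q4 = 0 | 0 | 0\{b} ⊢ (no moves)
  q5 = 0 + 0 ⊢ (no moves)
Bisimilarity quotient blocks:
  B0 = {p0, q0}
  B1 = {p1, p2, q1, q2}
  B2 = {p4, p5, q4, q5}
  B3 = {p3, q3}
p0 ∈ B0, q0 ∈ B0 → same block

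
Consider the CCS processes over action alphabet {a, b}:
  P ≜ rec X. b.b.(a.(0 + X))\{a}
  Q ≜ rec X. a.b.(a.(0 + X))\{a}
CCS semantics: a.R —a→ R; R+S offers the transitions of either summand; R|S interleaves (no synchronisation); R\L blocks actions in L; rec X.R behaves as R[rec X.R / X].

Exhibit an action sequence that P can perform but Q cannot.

b

LTS(P): 3 reachable states
  p0 = rec X. b.b.(a.(0 + X))\{a} :: =b=> p1
  p1 = b.(a.(0 + (rec X. b.b.(a.(0 + X))\{a})))\{a} :: =b=> p2
  p2 = (a.(0 + (rec X. b.b.(a.(0 + X))\{a})))\{a} :: stopped
LTS(Q): 3 reachable states
  q0 = rec X. a.b.(a.(0 + X))\{a} :: =a=> q1
  q1 = b.(a.(0 + (rec X. a.b.(a.(0 + X))\{a})))\{a} :: =b=> q2
  q2 = (a.(0 + (rec X. a.b.(a.(0 + X))\{a})))\{a} :: stopped
Run σ = ⟨b⟩ on P: start {p0}
  [1] b ⇒ {p1}
  — P admits the full trace.
Run σ = ⟨b⟩ on Q: start {q0}
  [1] b ⇒ no successor for Q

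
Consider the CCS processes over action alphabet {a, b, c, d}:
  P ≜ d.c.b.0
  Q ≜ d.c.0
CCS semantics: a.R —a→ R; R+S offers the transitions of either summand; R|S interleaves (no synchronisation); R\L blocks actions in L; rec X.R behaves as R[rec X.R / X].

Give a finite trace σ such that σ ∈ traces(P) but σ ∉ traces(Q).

Reachable graph of P (4 states):
  m0 = d.c.b.0 → --d--▸ m1
  m1 = c.b.0 → --c--▸ m2
  m2 = b.0 → --b--▸ m3
  m3 = 0 → (no moves)
Reachable graph of Q (3 states):
  n0 = d.c.0 → --d--▸ n1
  n1 = c.0 → --c--▸ n2
  n2 = 0 → (no moves)
Run σ = ⟨dcb⟩ on P: start {m0}
  after d @ step 1: {m1}
  after c @ step 2: {m2}
  after b @ step 3: {m3}
  — P admits the full trace.
Run σ = ⟨dcb⟩ on Q: start {n0}
  after d @ step 1: {n1}
  after c @ step 2: {n2}
  after b @ step 3: ∅  — Q cannot continue

dcb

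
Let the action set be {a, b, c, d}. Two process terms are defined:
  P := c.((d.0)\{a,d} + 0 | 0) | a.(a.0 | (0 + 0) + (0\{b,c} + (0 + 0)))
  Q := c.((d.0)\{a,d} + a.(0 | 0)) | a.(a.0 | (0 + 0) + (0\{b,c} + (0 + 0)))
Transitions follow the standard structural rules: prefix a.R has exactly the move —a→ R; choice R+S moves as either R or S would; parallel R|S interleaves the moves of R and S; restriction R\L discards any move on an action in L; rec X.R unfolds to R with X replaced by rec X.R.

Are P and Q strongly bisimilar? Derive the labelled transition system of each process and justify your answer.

Reachable graph of P (6 states):
  u0 = c.((d.0)\{a,d} + 0 | 0) | a.(a.0 | (0 + 0) + (0\{b,c} + (0 + 0))) :: ··a··> u1, ··c··> u2
  u1 = c.((d.0)\{a,d} + 0 | 0) | (a.0 | (0 + 0) + (0\{b,c} + (0 + 0))) :: ··a··> u3, ··c··> u4
  u2 = ((d.0)\{a,d} + 0 | 0) | a.(a.0 | (0 + 0) + (0\{b,c} + (0 + 0))) :: ··a··> u4
  u3 = c.((d.0)\{a,d} + 0 | 0) | (0 | (0 + 0)) :: ··c··> u5
  u4 = ((d.0)\{a,d} + 0 | 0) | (a.0 | (0 + 0) + (0\{b,c} + (0 + 0))) :: ··a··> u5
  u5 = ((d.0)\{a,d} + 0 | 0) | (0 | (0 + 0)) :: ∅
Reachable graph of Q (9 states):
  v0 = c.((d.0)\{a,d} + a.(0 | 0)) | a.(a.0 | (0 + 0) + (0\{b,c} + (0 + 0))) :: ··a··> v1, ··c··> v2
  v1 = c.((d.0)\{a,d} + a.(0 | 0)) | (a.0 | (0 + 0) + (0\{b,c} + (0 + 0))) :: ··a··> v3, ··c··> v4
  v2 = ((d.0)\{a,d} + a.(0 | 0)) | a.(a.0 | (0 + 0) + (0\{b,c} + (0 + 0))) :: ··a··> v4, ··a··> v5
  v3 = c.((d.0)\{a,d} + a.(0 | 0)) | (0 | (0 + 0)) :: ··c··> v6
  v4 = ((d.0)\{a,d} + a.(0 | 0)) | (a.0 | (0 + 0) + (0\{b,c} + (0 + 0))) :: ··a··> v6, ··a··> v7
  v5 = 0 | 0 | a.(a.0 | (0 + 0) + (0\{b,c} + (0 + 0))) :: ··a··> v7
  v6 = ((d.0)\{a,d} + a.(0 | 0)) | (0 | (0 + 0)) :: ··a··> v8
  v7 = 0 | 0 | (a.0 | (0 + 0) + (0\{b,c} + (0 + 0))) :: ··a··> v8
  v8 = 0 | 0 | (0 | (0 + 0)) :: ∅
Coarsest stable partition (strong bisimilarity classes):
  B0 = {u0}
  B1 = {u2, v4, v5}
  B2 = {u4, v6, v7}
  B3 = {u5, v8}
  B4 = {u1}
  B5 = {u3}
  B6 = {v0}
  B7 = {v2}
  B8 = {v1}
  B9 = {v3}
u0 ∈ B0, v0 ∈ B6 → different blocks

NO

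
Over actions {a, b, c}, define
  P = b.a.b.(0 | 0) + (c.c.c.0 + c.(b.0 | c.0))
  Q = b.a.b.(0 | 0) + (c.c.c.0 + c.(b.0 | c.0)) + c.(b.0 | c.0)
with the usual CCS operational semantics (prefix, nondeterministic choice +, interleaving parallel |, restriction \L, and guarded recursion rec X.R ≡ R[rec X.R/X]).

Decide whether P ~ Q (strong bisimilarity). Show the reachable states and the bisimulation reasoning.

P's transition system — 10 states:
  p0 = b.a.b.(0 | 0) + (c.c.c.0 + c.(b.0 | c.0)) :: ··b··> p1, ··c··> p2, ··c··> p3
  p1 = a.b.(0 | 0) :: ··a··> p4
  p2 = b.0 | c.0 :: ··b··> p5, ··c··> p6
  p3 = c.c.0 :: ··c··> p7
  p4 = b.(0 | 0) :: ··b··> p8
  p5 = 0 | c.0 :: ··c··> p8
  p6 = b.0 | 0 :: ··b··> p8
  p7 = c.0 :: ··c··> p9
  p8 = 0 | 0 :: ∅
  p9 = 0 :: ∅
Q's transition system — 10 states:
  q0 = b.a.b.(0 | 0) + (c.c.c.0 + c.(b.0 | c.0)) + c.(b.0 | c.0) :: ··b··> q1, ··c··> q2, ··c··> q3
  q1 = a.b.(0 | 0) :: ··a··> q4
  q2 = b.0 | c.0 :: ··b··> q5, ··c··> q6
  q3 = c.c.0 :: ··c··> q7
  q4 = b.(0 | 0) :: ··b··> q8
  q5 = 0 | c.0 :: ··c··> q8
  q6 = b.0 | 0 :: ··b··> q8
  q7 = c.0 :: ··c··> q9
  q8 = 0 | 0 :: ∅
  q9 = 0 :: ∅
Coarsest stable partition (strong bisimilarity classes):
  B0 = {p0, q0}
  B1 = {p2, q2}
  B2 = {p5, p7, q5, q7}
  B3 = {p8, p9, q8, q9}
  B4 = {p4, p6, q4, q6}
  B5 = {p3, q3}
  B6 = {p1, q1}
p0 ∈ B0, q0 ∈ B0 → same block

P ~ Q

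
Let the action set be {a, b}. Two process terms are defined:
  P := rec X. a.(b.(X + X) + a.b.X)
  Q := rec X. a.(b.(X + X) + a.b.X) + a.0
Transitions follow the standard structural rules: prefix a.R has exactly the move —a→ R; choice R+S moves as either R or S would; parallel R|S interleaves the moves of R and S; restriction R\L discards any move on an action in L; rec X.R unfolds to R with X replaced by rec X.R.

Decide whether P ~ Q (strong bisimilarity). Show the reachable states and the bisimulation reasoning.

NO

P's transition system — 4 states:
  s0 = rec X. a.(b.(X + X) + a.b.X) → --a--▸ s1
  s1 = b.((rec X. a.(b.(X + X) + a.b.X)) + (rec X. a.(b.(X + X) + a.b.X))) + a.b.(rec X. a.(b.(X + X) + a.b.X)) → --a--▸ s2, --b--▸ s3
  s2 = b.(rec X. a.(b.(X + X) + a.b.X)) → --b--▸ s0
  s3 = (rec X. a.(b.(X + X) + a.b.X)) + (rec X. a.(b.(X + X) + a.b.X)) → --a--▸ s1
Q's transition system — 5 states:
  t0 = rec X. a.(b.(X + X) + a.b.X) + a.0 → --a--▸ t1, --a--▸ t2
  t1 = 0 → ·
  t2 = b.((rec X. a.(b.(X + X) + a.b.X) + a.0) + (rec X. a.(b.(X + X) + a.b.X) + a.0)) + a.b.(rec X. a.(b.(X + X) + a.b.X) + a.0) → --a--▸ t3, --b--▸ t4
  t3 = b.(rec X. a.(b.(X + X) + a.b.X) + a.0) → --b--▸ t0
  t4 = (rec X. a.(b.(X + X) + a.b.X) + a.0) + (rec X. a.(b.(X + X) + a.b.X) + a.0) → --a--▸ t1, --a--▸ t2
Partition-refinement fixed point:
  B0 = {s0, s3}
  B1 = {s1}
  B2 = {s2}
  B3 = {t0, t4}
  B4 = {t1}
  B5 = {t2}
  B6 = {t3}
s0 ∈ B0, t0 ∈ B3 → different blocks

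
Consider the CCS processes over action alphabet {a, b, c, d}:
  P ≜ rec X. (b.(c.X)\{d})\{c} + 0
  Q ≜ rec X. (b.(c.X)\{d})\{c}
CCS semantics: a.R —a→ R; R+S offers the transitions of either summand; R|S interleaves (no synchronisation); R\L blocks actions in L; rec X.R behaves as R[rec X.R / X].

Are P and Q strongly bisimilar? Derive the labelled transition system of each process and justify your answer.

LTS(P): 2 reachable states
  u0 = rec X. (b.(c.X)\{d})\{c} + 0 | ··b··> u1
  u1 = (c.(rec X. (b.(c.X)\{d})\{c} + 0))\{d}\{c} | (no moves)
LTS(Q): 2 reachable states
  v0 = rec X. (b.(c.X)\{d})\{c} | ··b··> v1
  v1 = (c.(rec X. (b.(c.X)\{d})\{c}))\{d}\{c} | (no moves)
Partition-refinement fixed point:
  B0 = {u0, v0}
  B1 = {u1, v1}
u0 ∈ B0, v0 ∈ B0 → same block

P ~ Q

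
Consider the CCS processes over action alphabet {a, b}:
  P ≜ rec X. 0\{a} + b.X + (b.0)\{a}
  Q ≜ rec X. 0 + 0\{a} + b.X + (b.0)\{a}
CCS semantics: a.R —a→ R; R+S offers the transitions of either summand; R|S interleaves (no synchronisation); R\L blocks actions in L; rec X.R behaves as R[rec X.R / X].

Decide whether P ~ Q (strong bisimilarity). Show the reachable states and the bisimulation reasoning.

P ~ Q

P's transition system — 2 states:
  s0 = rec X. 0\{a} + b.X + (b.0)\{a} has moves =b=> s0, =b=> s1
  s1 = 0\{a} has moves ∅
Q's transition system — 2 states:
  t0 = rec X. 0 + 0\{a} + b.X + (b.0)\{a} has moves =b=> t0, =b=> t1
  t1 = 0\{a} has moves ∅
Coarsest stable partition (strong bisimilarity classes):
  B0 = {s0, t0}
  B1 = {s1, t1}
s0 ∈ B0, t0 ∈ B0 → same block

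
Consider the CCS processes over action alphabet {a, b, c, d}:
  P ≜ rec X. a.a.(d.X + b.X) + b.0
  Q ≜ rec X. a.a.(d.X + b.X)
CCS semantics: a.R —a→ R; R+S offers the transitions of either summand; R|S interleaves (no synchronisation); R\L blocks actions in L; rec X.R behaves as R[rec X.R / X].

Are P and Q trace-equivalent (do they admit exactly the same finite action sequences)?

NO — witness ⟨b⟩

Reachable graph of P (4 states):
  s0 = rec X. a.a.(d.X + b.X) + b.0 | ··a··> s1, ··b··> s2
  s1 = a.(d.(rec X. a.a.(d.X + b.X) + b.0) + b.(rec X. a.a.(d.X + b.X) + b.0)) | ··a··> s3
  s2 = 0 | ∅
  s3 = d.(rec X. a.a.(d.X + b.X) + b.0) + b.(rec X. a.a.(d.X + b.X) + b.0) | ··b··> s0, ··d··> s0
Reachable graph of Q (3 states):
  t0 = rec X. a.a.(d.X + b.X) | ··a··> t1
  t1 = a.(d.(rec X. a.a.(d.X + b.X)) + b.(rec X. a.a.(d.X + b.X))) | ··a··> t2
  t2 = d.(rec X. a.a.(d.X + b.X)) + b.(rec X. a.a.(d.X + b.X)) | ··b··> t0, ··d··> t0
Trace ⟨b⟩ through P, begin at {s0}:
  step 1 (b): {s2}
  P completes σ.
Trace ⟨b⟩ through Q, begin at {t0}:
  step 1 (b): no successor for Q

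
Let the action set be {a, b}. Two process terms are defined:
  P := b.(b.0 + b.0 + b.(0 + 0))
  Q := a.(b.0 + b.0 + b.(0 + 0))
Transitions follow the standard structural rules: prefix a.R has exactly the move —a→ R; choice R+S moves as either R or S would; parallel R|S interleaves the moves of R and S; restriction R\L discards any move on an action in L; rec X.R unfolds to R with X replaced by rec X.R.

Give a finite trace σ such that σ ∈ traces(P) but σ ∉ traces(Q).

P's transition system — 4 states:
  p0 = b.(b.0 + b.0 + b.(0 + 0)) ⊢ —b→ p1
  p1 = b.0 + b.0 + b.(0 + 0) ⊢ —b→ p2, —b→ p3
  p2 = 0 ⊢ stopped
  p3 = 0 + 0 ⊢ stopped
Q's transition system — 4 states:
  q0 = a.(b.0 + b.0 + b.(0 + 0)) ⊢ —a→ q1
  q1 = b.0 + b.0 + b.(0 + 0) ⊢ —b→ q2, —b→ q3
  q2 = 0 ⊢ stopped
  q3 = 0 + 0 ⊢ stopped
Run σ = ⟨b⟩ on P: start {p0}
  step 1 (b): {p1}
  ✓ P
Run σ = ⟨b⟩ on Q: start {q0}
  step 1 (b): ∅  — Q cannot continue

b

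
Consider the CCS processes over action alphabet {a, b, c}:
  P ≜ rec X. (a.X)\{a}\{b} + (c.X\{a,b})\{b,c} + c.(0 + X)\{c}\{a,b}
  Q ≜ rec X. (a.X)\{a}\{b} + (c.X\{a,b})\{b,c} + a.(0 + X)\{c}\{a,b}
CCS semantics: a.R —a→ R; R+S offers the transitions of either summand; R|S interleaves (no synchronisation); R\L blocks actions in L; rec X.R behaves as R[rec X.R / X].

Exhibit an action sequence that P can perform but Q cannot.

c

Reachable graph of P (2 states):
  p0 = rec X. (a.X)\{a}\{b} + (c.X\{a,b})\{b,c} + c.(0 + X)\{c}\{a,b} ⊢ =c=> p1
  p1 = (0 + (rec X. (a.X)\{a}\{b} + (c.X\{a,b})\{b,c} + c.(0 + X)\{c}\{a,b}))\{c}\{a,b} ⊢ stopped
Reachable graph of Q (2 states):
  q0 = rec X. (a.X)\{a}\{b} + (c.X\{a,b})\{b,c} + a.(0 + X)\{c}\{a,b} ⊢ =a=> q1
  q1 = (0 + (rec X. (a.X)\{a}\{b} + (c.X\{a,b})\{b,c} + a.(0 + X)\{c}\{a,b}))\{c}\{a,b} ⊢ stopped
Executing c from P (initial set {p0}):
  step 1 (c): {p1}
  P completes σ.
Executing c from Q (initial set {q0}):
  step 1 (c): ∅  — Q cannot continue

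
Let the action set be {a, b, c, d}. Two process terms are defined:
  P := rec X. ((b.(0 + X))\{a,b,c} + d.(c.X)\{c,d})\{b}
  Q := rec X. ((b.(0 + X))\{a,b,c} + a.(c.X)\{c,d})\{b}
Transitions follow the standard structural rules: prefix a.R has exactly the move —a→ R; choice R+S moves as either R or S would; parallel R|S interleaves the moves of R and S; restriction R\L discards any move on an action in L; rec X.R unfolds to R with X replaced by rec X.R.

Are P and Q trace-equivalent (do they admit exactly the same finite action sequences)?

Reachable graph of P (2 states):
  u0 = rec X. ((b.(0 + X))\{a,b,c} + d.(c.X)\{c,d})\{b} has moves --d--▸ u1
  u1 = (c.(rec X. ((b.(0 + X))\{a,b,c} + d.(c.X)\{c,d})\{b}))\{c,d}\{b} has moves (no moves)
Reachable graph of Q (2 states):
  v0 = rec X. ((b.(0 + X))\{a,b,c} + a.(c.X)\{c,d})\{b} has moves --a--▸ v1
  v1 = (c.(rec X. ((b.(0 + X))\{a,b,c} + a.(c.X)\{c,d})\{b}))\{c,d}\{b} has moves (no moves)
Run σ = ⟨d⟩ on P: start {u0}
  [1] d ⇒ {u1}
  P completes σ.
Run σ = ⟨d⟩ on Q: start {v0}
  [1] d ⇒ no successor for Q

NO — witness ⟨d⟩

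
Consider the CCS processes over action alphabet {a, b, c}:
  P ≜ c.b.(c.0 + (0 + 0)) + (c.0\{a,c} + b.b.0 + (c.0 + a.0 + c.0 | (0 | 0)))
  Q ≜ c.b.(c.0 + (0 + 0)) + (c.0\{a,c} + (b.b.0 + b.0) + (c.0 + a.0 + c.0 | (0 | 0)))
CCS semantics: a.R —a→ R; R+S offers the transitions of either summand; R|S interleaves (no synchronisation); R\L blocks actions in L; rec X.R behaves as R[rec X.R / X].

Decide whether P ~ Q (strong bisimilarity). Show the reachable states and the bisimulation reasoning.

P's transition system — 7 states:
  u0 = c.b.(c.0 + (0 + 0)) + (c.0\{a,c} + b.b.0 + (c.0 + a.0 + c.0 | (0 | 0))) | ··a··> u1, ··b··> u2, ··c··> u1, ··c··> u3, ··c··> u4, ··c··> u5
  u1 = 0 | deadlocked
  u2 = b.0 | ··b··> u1
  u3 = 0 | (0 | 0) | deadlocked
  u4 = 0\{a,c} | deadlocked
  u5 = b.(c.0 + (0 + 0)) | ··b··> u6
  u6 = c.0 + (0 + 0) | ··c··> u1
Q's transition system — 7 states:
  v0 = c.b.(c.0 + (0 + 0)) + (c.0\{a,c} + (b.b.0 + b.0) + (c.0 + a.0 + c.0 | (0 | 0))) | ··a··> v1, ··b··> v1, ··b··> v2, ··c··> v1, ··c··> v3, ··c··> v4, ··c··> v5
  v1 = 0 | deadlocked
  v2 = b.0 | ··b··> v1
  v3 = 0 | (0 | 0) | deadlocked
  v4 = 0\{a,c} | deadlocked
  v5 = b.(c.0 + (0 + 0)) | ··b··> v6
  v6 = c.0 + (0 + 0) | ··c··> v1
Partition-refinement fixed point:
  B0 = {u0}
  B1 = {u1, u3, u4, v1, v3, v4}
  B2 = {u5, v5}
  B3 = {u6, v6}
  B4 = {u2, v2}
  B5 = {v0}
u0 ∈ B0, v0 ∈ B5 → different blocks

P ≁ Q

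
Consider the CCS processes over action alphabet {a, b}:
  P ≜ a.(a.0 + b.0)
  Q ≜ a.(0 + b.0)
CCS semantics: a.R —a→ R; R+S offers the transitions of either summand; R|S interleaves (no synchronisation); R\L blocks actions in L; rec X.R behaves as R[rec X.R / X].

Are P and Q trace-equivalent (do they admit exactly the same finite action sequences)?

NO — witness ⟨aa⟩

Reachable graph of P (3 states):
  s0 = a.(a.0 + b.0) :: ··a··> s1
  s1 = a.0 + b.0 :: ··a··> s2, ··b··> s2
  s2 = 0 :: deadlocked
Reachable graph of Q (3 states):
  t0 = a.(0 + b.0) :: ··a··> t1
  t1 = 0 + b.0 :: ··b··> t2
  t2 = 0 :: deadlocked
Run σ = ⟨aa⟩ on P: start {s0}
  after a @ step 1: {s1}
  after a @ step 2: {s2}
  — P admits the full trace.
Run σ = ⟨aa⟩ on Q: start {t0}
  after a @ step 1: {t1}
  after a @ step 2: ∅ (Q stuck)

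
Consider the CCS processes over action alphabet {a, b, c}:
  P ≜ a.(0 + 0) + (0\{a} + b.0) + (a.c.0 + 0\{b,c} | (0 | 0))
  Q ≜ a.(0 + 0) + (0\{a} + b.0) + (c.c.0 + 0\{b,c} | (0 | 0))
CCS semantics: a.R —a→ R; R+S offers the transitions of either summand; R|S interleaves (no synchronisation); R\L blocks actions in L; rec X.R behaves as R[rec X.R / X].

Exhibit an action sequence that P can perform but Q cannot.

ac

P's transition system — 4 states:
  s0 = a.(0 + 0) + (0\{a} + b.0) + (a.c.0 + 0\{b,c} | (0 | 0)) ⊢ —a→ s1, —a→ s2, —b→ s3
  s1 = 0 + 0 ⊢ (no moves)
  s2 = c.0 ⊢ —c→ s3
  s3 = 0 ⊢ (no moves)
Q's transition system — 4 states:
  t0 = a.(0 + 0) + (0\{a} + b.0) + (c.c.0 + 0\{b,c} | (0 | 0)) ⊢ —a→ t1, —b→ t2, —c→ t3
  t1 = 0 + 0 ⊢ (no moves)
  t2 = 0 ⊢ (no moves)
  t3 = c.0 ⊢ —c→ t2
Run σ = ⟨ac⟩ on P: start {s0}
  [1] a ⇒ {s1, s2}
  [2] c ⇒ {s3}
  P completes σ.
Run σ = ⟨ac⟩ on Q: start {t0}
  [1] a ⇒ {t1}
  [2] c ⇒ no successor for Q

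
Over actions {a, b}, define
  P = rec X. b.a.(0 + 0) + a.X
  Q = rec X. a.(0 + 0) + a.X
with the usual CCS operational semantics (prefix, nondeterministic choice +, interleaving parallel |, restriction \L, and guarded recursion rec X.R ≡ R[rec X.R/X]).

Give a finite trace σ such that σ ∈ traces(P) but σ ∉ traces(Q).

b

Reachable graph of P (3 states):
  m0 = rec X. b.a.(0 + 0) + a.X ⊢ ··a··> m0, ··b··> m1
  m1 = a.(0 + 0) ⊢ ··a··> m2
  m2 = 0 + 0 ⊢ (no moves)
Reachable graph of Q (2 states):
  n0 = rec X. a.(0 + 0) + a.X ⊢ ··a··> n0, ··a··> n1
  n1 = 0 + 0 ⊢ (no moves)
Executing b from P (initial set {m0}):
  [1] b ⇒ {m1}
  ✓ P
Executing b from Q (initial set {n0}):
  [1] b ⇒ ∅ (Q stuck)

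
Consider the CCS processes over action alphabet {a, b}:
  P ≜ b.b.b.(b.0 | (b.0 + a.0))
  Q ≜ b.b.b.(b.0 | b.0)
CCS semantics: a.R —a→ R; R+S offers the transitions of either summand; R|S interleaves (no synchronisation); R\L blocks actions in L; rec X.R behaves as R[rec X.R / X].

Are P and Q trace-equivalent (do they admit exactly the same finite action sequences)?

P's transition system — 7 states:
  s0 = b.b.b.(b.0 | (b.0 + a.0)) :: —b→ s1
  s1 = b.b.(b.0 | (b.0 + a.0)) :: —b→ s2
  s2 = b.(b.0 | (b.0 + a.0)) :: —b→ s3
  s3 = b.0 | (b.0 + a.0) :: —a→ s4, —b→ s4, —b→ s5
  s4 = b.0 | 0 :: —b→ s6
  s5 = 0 | (b.0 + a.0) :: —a→ s6, —b→ s6
  s6 = 0 | 0 :: deadlocked
Q's transition system — 7 states:
  t0 = b.b.b.(b.0 | b.0) :: —b→ t1
  t1 = b.b.(b.0 | b.0) :: —b→ t2
  t2 = b.(b.0 | b.0) :: —b→ t3
  t3 = b.0 | b.0 :: —b→ t4, —b→ t5
  t4 = 0 | b.0 :: —b→ t6
  t5 = b.0 | 0 :: —b→ t6
  t6 = 0 | 0 :: deadlocked
Executing bbba from P (initial set {s0}):
  after b @ step 1: {s1}
  after b @ step 2: {s2}
  after b @ step 3: {s3}
  after a @ step 4: {s4}
  ✓ P
Executing bbba from Q (initial set {t0}):
  after b @ step 1: {t1}
  after b @ step 2: {t2}
  after b @ step 3: {t3}
  after a @ step 4: no successor for Q

traces(P) ≠ traces(Q) — witness ⟨bbba⟩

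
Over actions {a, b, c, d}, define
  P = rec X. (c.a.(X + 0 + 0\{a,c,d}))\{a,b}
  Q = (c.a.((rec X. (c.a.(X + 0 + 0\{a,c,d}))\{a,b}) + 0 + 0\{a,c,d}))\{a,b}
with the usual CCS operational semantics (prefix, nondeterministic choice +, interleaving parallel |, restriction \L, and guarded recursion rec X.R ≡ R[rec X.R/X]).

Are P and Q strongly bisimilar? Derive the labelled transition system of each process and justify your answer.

YES

LTS(P): 2 reachable states
  s0 = rec X. (c.a.(X + 0 + 0\{a,c,d}))\{a,b} :: --c--▸ s1
  s1 = (a.((rec X. (c.a.(X + 0 + 0\{a,c,d}))\{a,b}) + 0 + 0\{a,c,d}))\{a,b} :: ·
LTS(Q): 2 reachable states
  t0 = (c.a.((rec X. (c.a.(X + 0 + 0\{a,c,d}))\{a,b}) + 0 + 0\{a,c,d}))\{a,b} :: --c--▸ t1
  t1 = (a.((rec X. (c.a.(X + 0 + 0\{a,c,d}))\{a,b}) + 0 + 0\{a,c,d}))\{a,b} :: ·
Coarsest stable partition (strong bisimilarity classes):
  B0 = {s0, t0}
  B1 = {s1, t1}
s0 ∈ B0, t0 ∈ B0 → same block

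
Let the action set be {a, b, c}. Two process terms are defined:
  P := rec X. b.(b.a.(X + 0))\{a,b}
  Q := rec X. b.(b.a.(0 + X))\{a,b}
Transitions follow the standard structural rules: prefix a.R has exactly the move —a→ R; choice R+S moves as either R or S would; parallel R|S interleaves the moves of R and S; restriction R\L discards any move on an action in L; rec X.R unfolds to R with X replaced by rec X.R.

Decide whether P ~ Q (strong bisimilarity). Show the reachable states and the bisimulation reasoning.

bisimilar

LTS(P): 2 reachable states
  m0 = rec X. b.(b.a.(X + 0))\{a,b} :: ··b··> m1
  m1 = (b.a.((rec X. b.(b.a.(X + 0))\{a,b}) + 0))\{a,b} :: ·
LTS(Q): 2 reachable states
  n0 = rec X. b.(b.a.(0 + X))\{a,b} :: ··b··> n1
  n1 = (b.a.(0 + (rec X. b.(b.a.(0 + X))\{a,b})))\{a,b} :: ·
Bisimilarity quotient blocks:
  B0 = {m0, n0}
  B1 = {m1, n1}
m0 ∈ B0, n0 ∈ B0 → same block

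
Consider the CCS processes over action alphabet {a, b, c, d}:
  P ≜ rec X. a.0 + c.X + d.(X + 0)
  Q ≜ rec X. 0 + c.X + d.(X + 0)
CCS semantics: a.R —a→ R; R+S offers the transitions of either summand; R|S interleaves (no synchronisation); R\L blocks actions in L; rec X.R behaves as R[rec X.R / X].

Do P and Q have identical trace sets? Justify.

LTS(P): 3 reachable states
  m0 = rec X. a.0 + c.X + d.(X + 0) → -a-> m1, -c-> m0, -d-> m2
  m1 = 0 → ∅
  m2 = (rec X. a.0 + c.X + d.(X + 0)) + 0 → -a-> m1, -c-> m0, -d-> m2
LTS(Q): 2 reachable states
  n0 = rec X. 0 + c.X + d.(X + 0) → -c-> n0, -d-> n1
  n1 = (rec X. 0 + c.X + d.(X + 0)) + 0 → -c-> n0, -d-> n1
Trace ⟨a⟩ through P, begin at {m0}:
  step 1 (a): {m1}
  — P admits the full trace.
Trace ⟨a⟩ through Q, begin at {n0}:
  step 1 (a): no successor for Q

traces(P) ≠ traces(Q) — witness ⟨a⟩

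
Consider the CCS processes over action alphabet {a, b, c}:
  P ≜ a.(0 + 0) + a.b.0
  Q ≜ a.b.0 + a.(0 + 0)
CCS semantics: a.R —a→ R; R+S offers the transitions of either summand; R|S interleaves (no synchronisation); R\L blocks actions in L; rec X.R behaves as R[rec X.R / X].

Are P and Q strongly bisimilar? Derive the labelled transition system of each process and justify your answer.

bisimilar

LTS(P): 4 reachable states
  m0 = a.(0 + 0) + a.b.0 ⊢ =a=> m1, =a=> m2
  m1 = 0 + 0 ⊢ ∅
  m2 = b.0 ⊢ =b=> m3
  m3 = 0 ⊢ ∅
LTS(Q): 4 reachable states
  n0 = a.b.0 + a.(0 + 0) ⊢ =a=> n1, =a=> n2
  n1 = 0 + 0 ⊢ ∅
  n2 = b.0 ⊢ =b=> n3
  n3 = 0 ⊢ ∅
Coarsest stable partition (strong bisimilarity classes):
  B0 = {m0, n0}
  B1 = {m1, m3, n1, n3}
  B2 = {m2, n2}
m0 ∈ B0, n0 ∈ B0 → same block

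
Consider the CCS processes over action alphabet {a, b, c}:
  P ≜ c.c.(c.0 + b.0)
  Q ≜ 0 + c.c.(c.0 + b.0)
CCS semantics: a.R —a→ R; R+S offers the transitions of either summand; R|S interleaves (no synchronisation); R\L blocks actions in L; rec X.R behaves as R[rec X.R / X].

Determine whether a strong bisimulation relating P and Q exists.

P's transition system — 4 states:
  p0 = c.c.(c.0 + b.0) → ··c··> p1
  p1 = c.(c.0 + b.0) → ··c··> p2
  p2 = c.0 + b.0 → ··b··> p3, ··c··> p3
  p3 = 0 → ·
Q's transition system — 4 states:
  q0 = 0 + c.c.(c.0 + b.0) → ··c··> q1
  q1 = c.(c.0 + b.0) → ··c··> q2
  q2 = c.0 + b.0 → ··b··> q3, ··c··> q3
  q3 = 0 → ·
Partition-refinement fixed point:
  B0 = {p0, q0}
  B1 = {p1, q1}
  B2 = {p2, q2}
  B3 = {p3, q3}
p0 ∈ B0, q0 ∈ B0 → same block

bisimilar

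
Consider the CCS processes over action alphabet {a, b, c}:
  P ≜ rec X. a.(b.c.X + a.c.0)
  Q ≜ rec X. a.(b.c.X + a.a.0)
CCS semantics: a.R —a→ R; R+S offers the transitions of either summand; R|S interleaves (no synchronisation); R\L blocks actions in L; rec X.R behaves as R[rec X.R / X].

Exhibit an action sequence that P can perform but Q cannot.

Reachable graph of P (5 states):
  s0 = rec X. a.(b.c.X + a.c.0) :: ··a··> s1
  s1 = b.c.(rec X. a.(b.c.X + a.c.0)) + a.c.0 :: ··a··> s2, ··b··> s3
  s2 = c.0 :: ··c··> s4
  s3 = c.(rec X. a.(b.c.X + a.c.0)) :: ··c··> s0
  s4 = 0 :: ∅
Reachable graph of Q (5 states):
  t0 = rec X. a.(b.c.X + a.a.0) :: ··a··> t1
  t1 = b.c.(rec X. a.(b.c.X + a.a.0)) + a.a.0 :: ··a··> t2, ··b··> t3
  t2 = a.0 :: ··a··> t4
  t3 = c.(rec X. a.(b.c.X + a.a.0)) :: ··c··> t0
  t4 = 0 :: ∅
Trace ⟨aac⟩ through P, begin at {s0}:
  after a @ step 1: {s1}
  after a @ step 2: {s2}
  after c @ step 3: {s4}
  P completes σ.
Trace ⟨aac⟩ through Q, begin at {t0}:
  after a @ step 1: {t1}
  after a @ step 2: {t2}
  after c @ step 3: ∅ (Q stuck)

aac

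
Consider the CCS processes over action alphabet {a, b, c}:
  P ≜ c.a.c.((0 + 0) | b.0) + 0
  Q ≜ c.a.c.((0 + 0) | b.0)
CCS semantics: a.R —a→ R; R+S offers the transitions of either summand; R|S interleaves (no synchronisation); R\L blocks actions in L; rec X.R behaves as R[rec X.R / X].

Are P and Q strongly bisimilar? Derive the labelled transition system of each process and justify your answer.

LTS(P): 5 reachable states
  u0 = c.a.c.((0 + 0) | b.0) + 0 | ··c··> u1
  u1 = a.c.((0 + 0) | b.0) | ··a··> u2
  u2 = c.((0 + 0) | b.0) | ··c··> u3
  u3 = (0 + 0) | b.0 | ··b··> u4
  u4 = (0 + 0) | 0 | deadlocked
LTS(Q): 5 reachable states
  v0 = c.a.c.((0 + 0) | b.0) | ··c··> v1
  v1 = a.c.((0 + 0) | b.0) | ··a··> v2
  v2 = c.((0 + 0) | b.0) | ··c··> v3
  v3 = (0 + 0) | b.0 | ··b··> v4
  v4 = (0 + 0) | 0 | deadlocked
Partition-refinement fixed point:
  B0 = {u0, v0}
  B1 = {u1, v1}
  B2 = {u2, v2}
  B3 = {u3, v3}
  B4 = {u4, v4}
u0 ∈ B0, v0 ∈ B0 → same block

YES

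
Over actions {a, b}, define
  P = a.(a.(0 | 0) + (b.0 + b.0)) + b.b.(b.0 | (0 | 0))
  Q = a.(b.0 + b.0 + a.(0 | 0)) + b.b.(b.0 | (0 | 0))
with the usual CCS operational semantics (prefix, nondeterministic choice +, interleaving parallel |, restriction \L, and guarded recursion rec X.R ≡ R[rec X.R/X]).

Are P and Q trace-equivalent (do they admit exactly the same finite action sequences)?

Reachable graph of P (7 states):
  u0 = a.(a.(0 | 0) + (b.0 + b.0)) + b.b.(b.0 | (0 | 0)) ⊢ --a--▸ u1, --b--▸ u2
  u1 = a.(0 | 0) + (b.0 + b.0) ⊢ --a--▸ u3, --b--▸ u4
  u2 = b.(b.0 | (0 | 0)) ⊢ --b--▸ u5
  u3 = 0 | 0 ⊢ deadlocked
  u4 = 0 ⊢ deadlocked
  u5 = b.0 | (0 | 0) ⊢ --b--▸ u6
  u6 = 0 | (0 | 0) ⊢ deadlocked
Reachable graph of Q (7 states):
  v0 = a.(b.0 + b.0 + a.(0 | 0)) + b.b.(b.0 | (0 | 0)) ⊢ --a--▸ v1, --b--▸ v2
  v1 = b.0 + b.0 + a.(0 | 0) ⊢ --a--▸ v3, --b--▸ v4
  v2 = b.(b.0 | (0 | 0)) ⊢ --b--▸ v5
  v3 = 0 | 0 ⊢ deadlocked
  v4 = 0 ⊢ deadlocked
  v5 = b.0 | (0 | 0) ⊢ --b--▸ v6
  v6 = 0 | (0 | 0) ⊢ deadlocked
Bisimilarity quotient blocks:
  B0 = {u0, v0}
  B1 = {u1, v1}
  B2 = {u3, u4, u6, v3, v4, v6}
  B3 = {u2, v2}
  B4 = {u5, v5}
u0 ∈ B0, v0 ∈ B0 → same block
Bisimilar ⇒ trace-equivalent.

trace-equivalent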